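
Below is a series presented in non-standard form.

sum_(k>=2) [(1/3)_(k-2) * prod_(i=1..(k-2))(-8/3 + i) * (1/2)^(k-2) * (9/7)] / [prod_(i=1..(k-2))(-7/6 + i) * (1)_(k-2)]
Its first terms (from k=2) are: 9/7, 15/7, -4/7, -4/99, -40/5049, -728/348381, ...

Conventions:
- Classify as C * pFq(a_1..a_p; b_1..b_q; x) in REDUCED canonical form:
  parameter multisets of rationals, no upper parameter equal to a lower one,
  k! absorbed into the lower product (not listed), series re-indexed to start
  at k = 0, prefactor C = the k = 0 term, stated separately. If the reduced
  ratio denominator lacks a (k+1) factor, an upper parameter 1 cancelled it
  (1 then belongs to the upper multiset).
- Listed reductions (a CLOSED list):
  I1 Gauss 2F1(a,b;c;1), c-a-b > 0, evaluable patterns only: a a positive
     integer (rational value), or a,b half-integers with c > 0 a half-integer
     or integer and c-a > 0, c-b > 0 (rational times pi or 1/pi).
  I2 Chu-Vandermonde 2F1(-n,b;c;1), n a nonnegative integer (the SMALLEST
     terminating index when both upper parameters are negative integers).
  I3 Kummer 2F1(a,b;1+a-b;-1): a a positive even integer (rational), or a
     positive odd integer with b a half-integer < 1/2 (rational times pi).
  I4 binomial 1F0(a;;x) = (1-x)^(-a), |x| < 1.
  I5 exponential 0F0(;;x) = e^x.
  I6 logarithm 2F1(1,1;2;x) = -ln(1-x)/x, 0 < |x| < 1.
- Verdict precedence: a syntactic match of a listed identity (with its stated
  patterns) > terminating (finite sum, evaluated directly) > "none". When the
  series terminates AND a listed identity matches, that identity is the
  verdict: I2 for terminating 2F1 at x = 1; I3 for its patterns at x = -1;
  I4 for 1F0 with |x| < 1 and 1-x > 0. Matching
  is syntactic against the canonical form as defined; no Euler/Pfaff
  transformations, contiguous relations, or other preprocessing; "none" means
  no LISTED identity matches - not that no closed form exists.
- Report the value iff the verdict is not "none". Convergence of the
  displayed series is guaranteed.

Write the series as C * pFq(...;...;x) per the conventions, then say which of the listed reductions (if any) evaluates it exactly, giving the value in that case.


With C = 9/7: the canonical form is 2F1(-5/3, 1/3; -1/6; 1/2). Verdict: none - this 2F1 at x = 1/2 matches no listed pattern, and upper {-5/3, 1/3} holds no stopper.

Structural cue: with t_0 = 9/7, the running product (C = 9/7, x = 1/2) telescopes to a rising factorial.
Consecutive-term ratio: r(k) = (1/2) * (k-5/3) (k+1/3) / [(k-1/6) (k+1)] - rational in k. x = (1/2); t_0 = 9/7; negate the roots.


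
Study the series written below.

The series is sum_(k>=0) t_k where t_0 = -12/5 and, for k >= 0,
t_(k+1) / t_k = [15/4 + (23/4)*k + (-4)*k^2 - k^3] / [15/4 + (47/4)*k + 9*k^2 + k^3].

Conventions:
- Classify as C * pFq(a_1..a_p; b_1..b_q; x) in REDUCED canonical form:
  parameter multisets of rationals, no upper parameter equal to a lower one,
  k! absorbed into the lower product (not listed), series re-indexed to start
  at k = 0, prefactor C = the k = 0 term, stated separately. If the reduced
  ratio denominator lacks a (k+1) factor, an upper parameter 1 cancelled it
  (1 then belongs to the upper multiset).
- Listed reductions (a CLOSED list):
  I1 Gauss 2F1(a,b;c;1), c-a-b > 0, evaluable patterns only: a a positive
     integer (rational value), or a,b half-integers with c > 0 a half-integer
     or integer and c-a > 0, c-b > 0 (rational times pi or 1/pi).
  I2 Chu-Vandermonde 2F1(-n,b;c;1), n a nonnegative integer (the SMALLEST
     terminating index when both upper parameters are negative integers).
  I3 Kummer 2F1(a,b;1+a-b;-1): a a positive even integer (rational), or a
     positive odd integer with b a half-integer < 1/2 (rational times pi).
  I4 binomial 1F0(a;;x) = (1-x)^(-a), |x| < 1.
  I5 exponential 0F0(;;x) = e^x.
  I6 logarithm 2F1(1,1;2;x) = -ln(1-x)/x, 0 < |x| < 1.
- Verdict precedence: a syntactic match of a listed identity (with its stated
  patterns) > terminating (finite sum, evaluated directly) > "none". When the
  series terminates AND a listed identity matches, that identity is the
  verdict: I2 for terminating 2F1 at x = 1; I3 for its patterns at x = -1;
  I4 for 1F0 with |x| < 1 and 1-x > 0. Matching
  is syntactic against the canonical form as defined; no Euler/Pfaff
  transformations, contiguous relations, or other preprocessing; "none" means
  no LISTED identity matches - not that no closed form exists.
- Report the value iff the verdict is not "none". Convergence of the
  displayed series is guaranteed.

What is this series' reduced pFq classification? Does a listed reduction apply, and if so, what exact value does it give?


Key observation: from the first term -12/5: factor the ratio over Q (C = -12/5): negated roots = parameters.
Term ratio: r(k) = (-1) * (k-3/2) (k+5) / [(k+15/2) (k+1)] - poly over poly, x = (-1) from leading terms; C = -12/5 at k = 0.

At argument -1: a 2F1 with upper {-3/2, 5}, lower {15/2}, scaled by C = -12/5. Verdict: Kummer's theorem (I3) applies (x = -1; c = 15/2 equals 1+a-b for upper {-3/2, 5}: listed pattern). Hence: (-27027/16384) * pi.


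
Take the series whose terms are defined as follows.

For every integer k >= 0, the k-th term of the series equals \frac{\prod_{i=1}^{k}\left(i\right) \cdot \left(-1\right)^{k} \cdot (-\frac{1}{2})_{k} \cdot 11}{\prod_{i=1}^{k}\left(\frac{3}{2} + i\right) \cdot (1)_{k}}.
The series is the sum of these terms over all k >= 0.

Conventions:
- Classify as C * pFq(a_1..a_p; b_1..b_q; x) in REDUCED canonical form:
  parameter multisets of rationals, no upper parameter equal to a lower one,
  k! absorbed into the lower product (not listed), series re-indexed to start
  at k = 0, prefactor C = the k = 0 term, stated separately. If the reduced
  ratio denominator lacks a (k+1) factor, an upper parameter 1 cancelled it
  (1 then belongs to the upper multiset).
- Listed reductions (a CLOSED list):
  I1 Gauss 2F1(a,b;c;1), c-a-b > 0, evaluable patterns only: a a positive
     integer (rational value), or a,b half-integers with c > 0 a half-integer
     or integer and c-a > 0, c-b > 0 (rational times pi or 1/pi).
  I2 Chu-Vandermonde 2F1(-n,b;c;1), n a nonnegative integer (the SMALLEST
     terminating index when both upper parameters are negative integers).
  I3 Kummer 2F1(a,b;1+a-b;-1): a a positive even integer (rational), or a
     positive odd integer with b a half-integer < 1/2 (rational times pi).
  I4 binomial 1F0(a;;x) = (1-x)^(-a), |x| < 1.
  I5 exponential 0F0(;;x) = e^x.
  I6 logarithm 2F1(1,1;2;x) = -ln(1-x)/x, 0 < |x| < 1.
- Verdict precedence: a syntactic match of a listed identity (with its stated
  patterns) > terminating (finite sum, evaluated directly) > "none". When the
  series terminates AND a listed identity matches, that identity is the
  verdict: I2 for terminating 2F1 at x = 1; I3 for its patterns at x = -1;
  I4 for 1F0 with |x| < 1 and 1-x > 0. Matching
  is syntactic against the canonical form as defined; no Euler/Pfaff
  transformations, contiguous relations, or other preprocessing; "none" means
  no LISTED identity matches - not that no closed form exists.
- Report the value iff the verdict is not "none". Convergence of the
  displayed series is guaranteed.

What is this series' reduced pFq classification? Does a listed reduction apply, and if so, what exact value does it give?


Reduced: x = -1, 2F1, upper = {-\frac{1}{2}, 1}, lower = {\frac{5}{2}}, C = 11. Verdict at x = -1: Kummer (I3) matches (x = -1; c = \frac{5}{2} equals 1+a-b for upper {-\frac{1}{2}, 1}: listed pattern). Value: \frac{33}{8} \cdot \pi.

The tell: x = -1 and the lower running product (prefactor 11) is a rising factorial.
Step ratio: r(k) = -1 * (k-\frac{1}{2}) (k+1) / [(k+\frac{5}{2}) (k+1)] - rational in k. x = -1; t_0 = 11; negate the roots.


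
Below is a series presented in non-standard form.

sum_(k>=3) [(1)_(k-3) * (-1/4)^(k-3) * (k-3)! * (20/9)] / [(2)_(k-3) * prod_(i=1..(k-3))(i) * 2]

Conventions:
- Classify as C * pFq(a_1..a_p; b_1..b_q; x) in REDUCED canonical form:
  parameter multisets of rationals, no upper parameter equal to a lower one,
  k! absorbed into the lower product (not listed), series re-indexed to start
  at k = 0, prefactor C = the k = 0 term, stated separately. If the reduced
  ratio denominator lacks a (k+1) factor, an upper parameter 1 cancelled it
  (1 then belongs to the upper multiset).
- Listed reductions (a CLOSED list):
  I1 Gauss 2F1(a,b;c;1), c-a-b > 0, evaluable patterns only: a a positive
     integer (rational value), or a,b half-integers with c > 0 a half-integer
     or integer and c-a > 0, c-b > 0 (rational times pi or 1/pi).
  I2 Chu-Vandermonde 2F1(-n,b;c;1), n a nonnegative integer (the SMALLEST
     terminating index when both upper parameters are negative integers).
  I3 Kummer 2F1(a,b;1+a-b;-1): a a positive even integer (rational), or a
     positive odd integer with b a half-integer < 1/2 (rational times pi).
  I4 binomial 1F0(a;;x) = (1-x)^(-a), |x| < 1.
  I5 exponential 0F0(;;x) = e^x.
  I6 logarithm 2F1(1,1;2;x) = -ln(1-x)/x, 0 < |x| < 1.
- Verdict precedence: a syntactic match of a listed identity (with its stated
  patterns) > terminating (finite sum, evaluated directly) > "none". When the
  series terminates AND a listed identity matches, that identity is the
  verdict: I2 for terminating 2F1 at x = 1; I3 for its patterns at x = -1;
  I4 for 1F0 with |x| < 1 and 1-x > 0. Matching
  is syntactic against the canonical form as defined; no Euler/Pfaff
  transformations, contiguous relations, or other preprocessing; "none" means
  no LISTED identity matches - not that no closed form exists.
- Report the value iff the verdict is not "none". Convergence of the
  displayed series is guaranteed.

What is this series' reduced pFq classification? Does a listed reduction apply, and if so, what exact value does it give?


Canonical form: C = 10/9 times 2F1 with upper {1, 1}, lower {2}, x = -1/4. Verdict: this is the I6 logarithm reduction (the logarithm: parameters (1,1;2), x = -1/4). Exact value: (40/9) * ln(5/4).

First insight: with t_0 = 10/9, the factorial ratio (C = 10/9) (k+a-1)!/(a-1)! is a rising factorial (a)_k.
Term ratio: r(k) = (-1/4) * (k+1) (k+1) / [(k+2) (k+1)] - rational; roots negated = parameters, x = (-1/4), C = 10/9.


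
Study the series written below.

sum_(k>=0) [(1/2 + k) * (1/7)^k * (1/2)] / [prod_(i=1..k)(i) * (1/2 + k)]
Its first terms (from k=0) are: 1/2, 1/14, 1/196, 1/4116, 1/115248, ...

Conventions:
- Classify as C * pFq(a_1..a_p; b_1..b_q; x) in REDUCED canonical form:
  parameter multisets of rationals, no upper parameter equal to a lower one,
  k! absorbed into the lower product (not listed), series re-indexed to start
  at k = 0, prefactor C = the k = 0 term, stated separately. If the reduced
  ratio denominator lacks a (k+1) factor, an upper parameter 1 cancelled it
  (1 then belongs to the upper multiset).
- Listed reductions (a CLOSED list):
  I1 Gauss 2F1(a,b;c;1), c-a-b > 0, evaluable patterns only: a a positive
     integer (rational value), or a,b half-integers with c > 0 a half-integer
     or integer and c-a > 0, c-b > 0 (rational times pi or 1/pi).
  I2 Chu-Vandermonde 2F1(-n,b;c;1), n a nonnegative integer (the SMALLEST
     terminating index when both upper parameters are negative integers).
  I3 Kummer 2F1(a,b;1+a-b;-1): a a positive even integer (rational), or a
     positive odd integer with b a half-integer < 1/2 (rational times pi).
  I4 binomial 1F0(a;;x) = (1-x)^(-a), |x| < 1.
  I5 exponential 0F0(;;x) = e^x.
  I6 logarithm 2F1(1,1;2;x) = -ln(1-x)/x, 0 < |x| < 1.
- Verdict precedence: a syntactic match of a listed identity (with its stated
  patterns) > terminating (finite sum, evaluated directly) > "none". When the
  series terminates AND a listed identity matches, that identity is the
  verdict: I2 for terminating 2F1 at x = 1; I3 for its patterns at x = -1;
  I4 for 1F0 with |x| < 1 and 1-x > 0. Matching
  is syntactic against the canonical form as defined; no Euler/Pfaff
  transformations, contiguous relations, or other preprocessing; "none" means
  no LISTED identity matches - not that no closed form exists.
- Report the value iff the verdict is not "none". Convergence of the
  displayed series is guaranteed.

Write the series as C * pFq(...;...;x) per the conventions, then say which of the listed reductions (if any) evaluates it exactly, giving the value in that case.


Canonical form: C = 1/2 times 0F0 with upper {-}, lower {-}, x = 1/7. Verdict at x = 1/7: the I5 exponential reduction matches (the 0F0 exponential series at x = 1/7). Its exact value is (1/2) * e^(1/7).

Key observation: from the first term 1/2: the factor k + 1/2 cancels (top and bottom), leaving prefactor 1/2.
Consecutive-term ratio: r(k) = (1/7) * 1 / [(k+1)] - rational in k, leading ratio (1/7); with t_0 = 1/2, classification follows.


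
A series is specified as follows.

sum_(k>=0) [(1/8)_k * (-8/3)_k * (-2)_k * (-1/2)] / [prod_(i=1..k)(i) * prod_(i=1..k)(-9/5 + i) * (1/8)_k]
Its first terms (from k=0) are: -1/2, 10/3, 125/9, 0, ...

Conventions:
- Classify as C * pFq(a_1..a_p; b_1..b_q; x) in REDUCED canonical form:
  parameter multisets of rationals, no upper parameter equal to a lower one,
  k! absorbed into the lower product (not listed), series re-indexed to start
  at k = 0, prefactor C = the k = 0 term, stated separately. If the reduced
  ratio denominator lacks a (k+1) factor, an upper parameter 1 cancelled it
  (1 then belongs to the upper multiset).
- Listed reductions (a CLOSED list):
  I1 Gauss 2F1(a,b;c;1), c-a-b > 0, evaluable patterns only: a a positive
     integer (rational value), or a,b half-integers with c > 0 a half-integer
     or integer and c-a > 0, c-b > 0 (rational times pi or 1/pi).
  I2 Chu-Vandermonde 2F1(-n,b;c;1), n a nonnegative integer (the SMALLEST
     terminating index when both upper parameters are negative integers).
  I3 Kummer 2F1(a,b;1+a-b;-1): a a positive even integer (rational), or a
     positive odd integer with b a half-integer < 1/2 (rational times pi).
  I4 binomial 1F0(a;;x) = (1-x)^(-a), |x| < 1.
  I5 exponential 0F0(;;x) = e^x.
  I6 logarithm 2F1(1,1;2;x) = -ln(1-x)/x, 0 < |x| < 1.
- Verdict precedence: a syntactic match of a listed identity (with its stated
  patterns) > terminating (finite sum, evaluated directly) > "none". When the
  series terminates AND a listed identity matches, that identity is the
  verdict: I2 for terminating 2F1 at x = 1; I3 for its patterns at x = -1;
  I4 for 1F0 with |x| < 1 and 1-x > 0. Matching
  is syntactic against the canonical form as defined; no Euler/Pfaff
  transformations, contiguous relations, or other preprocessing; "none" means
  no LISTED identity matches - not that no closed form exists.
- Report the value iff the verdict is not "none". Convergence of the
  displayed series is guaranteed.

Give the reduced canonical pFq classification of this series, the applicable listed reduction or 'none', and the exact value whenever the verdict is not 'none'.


Prefactor -1/2, argument 1: 2F1 with upper {-8/3, -2} over lower {-4/5}. Verdict: the Chu-Vandermonde identity I2 matches (terminating 2F1 at x = 1 with n = 2, b = -8/3, c = -4/5). Value: 301/18.

Structural cue: x = 1 and the lower running product (prefactor -1/2) is a rising factorial.
Step ratio: r(k) = 1 * (k-8/3) (k-2) / [(k-4/5) (k+1)] - rational in k, leading ratio 1; with t_0 = -1/2, classification follows.


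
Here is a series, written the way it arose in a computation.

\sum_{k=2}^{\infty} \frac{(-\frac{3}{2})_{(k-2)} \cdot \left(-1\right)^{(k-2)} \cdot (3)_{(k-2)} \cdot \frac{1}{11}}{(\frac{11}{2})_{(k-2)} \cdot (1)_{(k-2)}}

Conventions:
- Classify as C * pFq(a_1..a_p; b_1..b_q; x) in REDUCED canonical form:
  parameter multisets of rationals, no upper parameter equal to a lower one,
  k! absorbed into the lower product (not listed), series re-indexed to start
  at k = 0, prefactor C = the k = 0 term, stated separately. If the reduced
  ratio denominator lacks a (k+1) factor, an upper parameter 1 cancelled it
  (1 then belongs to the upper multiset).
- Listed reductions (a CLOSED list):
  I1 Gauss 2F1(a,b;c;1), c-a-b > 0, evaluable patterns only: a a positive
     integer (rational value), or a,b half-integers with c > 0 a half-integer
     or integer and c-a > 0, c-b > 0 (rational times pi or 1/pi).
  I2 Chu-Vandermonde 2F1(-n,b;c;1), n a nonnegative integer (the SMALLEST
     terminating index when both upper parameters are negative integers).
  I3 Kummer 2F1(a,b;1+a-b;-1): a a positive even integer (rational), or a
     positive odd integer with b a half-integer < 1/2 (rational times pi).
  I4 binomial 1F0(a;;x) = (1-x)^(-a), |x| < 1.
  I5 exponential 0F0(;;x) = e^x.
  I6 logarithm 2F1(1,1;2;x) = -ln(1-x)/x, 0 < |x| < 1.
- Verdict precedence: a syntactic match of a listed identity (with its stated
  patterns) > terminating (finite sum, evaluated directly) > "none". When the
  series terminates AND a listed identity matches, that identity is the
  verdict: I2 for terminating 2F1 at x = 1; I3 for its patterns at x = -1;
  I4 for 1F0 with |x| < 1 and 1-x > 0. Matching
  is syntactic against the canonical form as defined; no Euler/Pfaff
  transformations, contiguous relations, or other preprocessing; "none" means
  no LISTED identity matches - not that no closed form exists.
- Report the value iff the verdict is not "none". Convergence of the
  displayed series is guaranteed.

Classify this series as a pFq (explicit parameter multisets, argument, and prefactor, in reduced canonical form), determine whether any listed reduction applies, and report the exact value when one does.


Canonical form: C = \frac{1}{11} times 2F1 with upper {-\frac{3}{2}, 3}, lower {\frac{11}{2}}, x = -1. Verdict: the Kummer evaluation I3 applies (x = -1; c = \frac{11}{2} equals 1+a-b for upper {-\frac{3}{2}, 3}: listed pattern). Value: \frac{315}{5632} \cdot \pi.

The tell: with t_0 = \frac{1}{11}, (1)_k (C = 1/11) is k! itself.
Ratio: r(k) = -1 * (k-\frac{3}{2}) (k+3) / [(k+\frac{11}{2}) (k+1)] - rational; roots negated = parameters, x = -1, C = \frac{1}{11}.


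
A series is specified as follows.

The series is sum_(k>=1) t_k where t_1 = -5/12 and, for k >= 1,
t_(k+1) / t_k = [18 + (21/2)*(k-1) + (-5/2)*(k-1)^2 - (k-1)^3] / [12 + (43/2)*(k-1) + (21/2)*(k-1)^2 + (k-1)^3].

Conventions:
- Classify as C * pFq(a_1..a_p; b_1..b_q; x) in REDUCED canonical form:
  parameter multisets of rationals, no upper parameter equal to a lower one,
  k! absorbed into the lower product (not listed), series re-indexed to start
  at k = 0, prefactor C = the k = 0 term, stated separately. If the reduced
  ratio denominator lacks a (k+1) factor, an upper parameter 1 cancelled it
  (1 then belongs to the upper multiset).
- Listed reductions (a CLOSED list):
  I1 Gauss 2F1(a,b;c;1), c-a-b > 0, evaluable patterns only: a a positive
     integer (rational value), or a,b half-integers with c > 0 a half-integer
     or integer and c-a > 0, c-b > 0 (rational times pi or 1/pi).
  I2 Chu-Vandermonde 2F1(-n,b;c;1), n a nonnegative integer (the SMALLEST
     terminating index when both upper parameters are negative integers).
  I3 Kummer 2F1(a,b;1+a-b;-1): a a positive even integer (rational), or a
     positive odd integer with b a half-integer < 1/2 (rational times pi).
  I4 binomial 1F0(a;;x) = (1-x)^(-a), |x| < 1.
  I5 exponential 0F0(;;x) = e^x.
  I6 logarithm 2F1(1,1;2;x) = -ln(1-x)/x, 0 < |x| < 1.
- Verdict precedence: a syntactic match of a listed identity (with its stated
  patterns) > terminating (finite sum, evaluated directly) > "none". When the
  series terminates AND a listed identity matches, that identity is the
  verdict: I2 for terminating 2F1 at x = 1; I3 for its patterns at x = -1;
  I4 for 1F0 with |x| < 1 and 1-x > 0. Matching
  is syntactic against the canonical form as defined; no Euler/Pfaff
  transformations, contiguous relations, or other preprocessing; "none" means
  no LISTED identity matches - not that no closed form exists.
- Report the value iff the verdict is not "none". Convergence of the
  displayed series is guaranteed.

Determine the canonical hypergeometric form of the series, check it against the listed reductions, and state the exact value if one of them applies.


This is -5/12 * 2F1(-3, 4; 8; -1) in reduced canonical form. Verdict at x = -1: the Kummer evaluation I3 matches (x = -1; c = 8 equals 1+a-b for upper {-3, 4}: listed pattern). Its exact value is -35/24.

First insight: with t_0 = -5/12, the expanded ratio factors over Q; C = -5/12, roots give parameters.
Step ratio: r(k) = (-1) * (k-3) (k+4) / [(k+8) (k+1)] - poly over poly, x = (-1) from leading terms; C = -5/12 at k = 0.


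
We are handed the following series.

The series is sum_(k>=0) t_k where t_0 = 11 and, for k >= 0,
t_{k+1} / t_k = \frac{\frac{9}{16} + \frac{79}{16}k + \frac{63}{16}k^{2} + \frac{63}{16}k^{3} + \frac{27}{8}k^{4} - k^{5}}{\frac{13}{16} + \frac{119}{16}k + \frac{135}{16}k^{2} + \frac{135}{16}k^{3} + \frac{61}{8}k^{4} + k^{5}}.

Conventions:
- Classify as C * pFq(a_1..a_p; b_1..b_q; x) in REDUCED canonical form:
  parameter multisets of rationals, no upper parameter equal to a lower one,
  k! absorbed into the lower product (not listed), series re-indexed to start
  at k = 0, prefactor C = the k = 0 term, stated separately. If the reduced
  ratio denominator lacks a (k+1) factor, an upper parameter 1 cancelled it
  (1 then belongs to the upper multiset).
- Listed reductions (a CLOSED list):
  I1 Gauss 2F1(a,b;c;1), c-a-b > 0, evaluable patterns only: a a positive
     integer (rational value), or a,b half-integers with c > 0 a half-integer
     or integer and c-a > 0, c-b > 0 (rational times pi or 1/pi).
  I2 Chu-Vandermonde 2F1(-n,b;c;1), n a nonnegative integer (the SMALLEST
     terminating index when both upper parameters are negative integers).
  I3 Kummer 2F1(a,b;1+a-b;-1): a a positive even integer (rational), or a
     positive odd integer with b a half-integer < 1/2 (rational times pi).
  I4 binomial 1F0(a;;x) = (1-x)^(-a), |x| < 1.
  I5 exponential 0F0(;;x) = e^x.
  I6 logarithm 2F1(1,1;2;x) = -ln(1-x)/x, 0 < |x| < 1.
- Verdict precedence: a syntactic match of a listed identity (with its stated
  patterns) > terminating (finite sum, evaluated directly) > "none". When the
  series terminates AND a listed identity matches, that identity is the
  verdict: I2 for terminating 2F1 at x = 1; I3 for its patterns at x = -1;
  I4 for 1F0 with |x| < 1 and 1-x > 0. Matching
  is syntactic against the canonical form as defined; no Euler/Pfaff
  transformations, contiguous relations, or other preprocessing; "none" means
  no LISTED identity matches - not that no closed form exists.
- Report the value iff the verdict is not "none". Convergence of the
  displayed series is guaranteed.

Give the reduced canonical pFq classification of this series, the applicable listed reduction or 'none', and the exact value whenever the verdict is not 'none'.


Prefactor 11, argument -1: 2F1 with upper {-\frac{9}{2}, 1} over lower {\frac{13}{2}}. Verdict: the Kummer evaluation I3 matches (x = -1; c = \frac{13}{2} equals 1+a-b for upper {-\frac{9}{2}, 1}: listed pattern). Exact value: \frac{7623}{1024} \cdot \pi.

First insight: x = -1 and roots of the ratio polynomials (C = 11) are the negated parameters.
Adjacent-term ratio: r(k) = -1 * (k-\frac{9}{2}) (k+1) / [(k+\frac{13}{2}) (k+1)] - rational; roots negated = parameters, x = -1, C = 11.


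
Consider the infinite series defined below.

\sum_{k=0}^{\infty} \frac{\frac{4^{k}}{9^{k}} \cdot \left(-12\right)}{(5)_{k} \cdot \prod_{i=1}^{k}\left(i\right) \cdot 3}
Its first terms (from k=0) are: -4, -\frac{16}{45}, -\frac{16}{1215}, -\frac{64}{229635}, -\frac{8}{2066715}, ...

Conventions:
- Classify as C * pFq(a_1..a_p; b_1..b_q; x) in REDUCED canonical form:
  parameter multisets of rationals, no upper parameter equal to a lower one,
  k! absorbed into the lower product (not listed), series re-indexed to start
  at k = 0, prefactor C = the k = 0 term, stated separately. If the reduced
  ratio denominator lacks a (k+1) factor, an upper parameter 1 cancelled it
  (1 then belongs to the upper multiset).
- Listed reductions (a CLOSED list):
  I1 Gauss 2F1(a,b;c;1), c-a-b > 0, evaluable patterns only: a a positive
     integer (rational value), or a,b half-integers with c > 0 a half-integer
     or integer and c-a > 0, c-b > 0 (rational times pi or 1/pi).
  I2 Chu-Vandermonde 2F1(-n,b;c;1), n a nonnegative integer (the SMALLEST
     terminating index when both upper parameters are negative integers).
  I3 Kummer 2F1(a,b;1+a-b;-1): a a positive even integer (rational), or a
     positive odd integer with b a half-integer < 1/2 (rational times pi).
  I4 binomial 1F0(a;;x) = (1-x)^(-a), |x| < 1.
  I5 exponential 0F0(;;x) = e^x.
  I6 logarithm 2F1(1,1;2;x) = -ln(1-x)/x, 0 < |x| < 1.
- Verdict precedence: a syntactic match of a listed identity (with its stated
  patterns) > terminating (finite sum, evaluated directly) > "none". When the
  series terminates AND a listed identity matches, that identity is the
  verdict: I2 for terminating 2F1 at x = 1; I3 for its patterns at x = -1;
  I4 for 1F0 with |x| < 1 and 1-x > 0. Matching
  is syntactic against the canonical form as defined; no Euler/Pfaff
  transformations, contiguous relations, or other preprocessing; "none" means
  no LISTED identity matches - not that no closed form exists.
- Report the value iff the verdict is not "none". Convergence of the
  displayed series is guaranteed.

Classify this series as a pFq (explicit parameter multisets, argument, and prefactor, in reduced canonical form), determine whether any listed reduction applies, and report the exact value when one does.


Reduced: x = \frac{4}{9}, 0F1, upper = {-}, lower = {5}, C = -4. Verdict: none here - no I1-I6 shape fits x = \frac{4}{9} with lower {5}.

Key observation: t_0 being -4, the constant factors (C = -4, x = 4/9) combine into one prefactor.
Consecutive-term ratio: r(k) = \frac{4}{9} * 1 / [(k+5) (k+1)] - rational in k, leading ratio \frac{4}{9}; with t_0 = -4, classification follows.


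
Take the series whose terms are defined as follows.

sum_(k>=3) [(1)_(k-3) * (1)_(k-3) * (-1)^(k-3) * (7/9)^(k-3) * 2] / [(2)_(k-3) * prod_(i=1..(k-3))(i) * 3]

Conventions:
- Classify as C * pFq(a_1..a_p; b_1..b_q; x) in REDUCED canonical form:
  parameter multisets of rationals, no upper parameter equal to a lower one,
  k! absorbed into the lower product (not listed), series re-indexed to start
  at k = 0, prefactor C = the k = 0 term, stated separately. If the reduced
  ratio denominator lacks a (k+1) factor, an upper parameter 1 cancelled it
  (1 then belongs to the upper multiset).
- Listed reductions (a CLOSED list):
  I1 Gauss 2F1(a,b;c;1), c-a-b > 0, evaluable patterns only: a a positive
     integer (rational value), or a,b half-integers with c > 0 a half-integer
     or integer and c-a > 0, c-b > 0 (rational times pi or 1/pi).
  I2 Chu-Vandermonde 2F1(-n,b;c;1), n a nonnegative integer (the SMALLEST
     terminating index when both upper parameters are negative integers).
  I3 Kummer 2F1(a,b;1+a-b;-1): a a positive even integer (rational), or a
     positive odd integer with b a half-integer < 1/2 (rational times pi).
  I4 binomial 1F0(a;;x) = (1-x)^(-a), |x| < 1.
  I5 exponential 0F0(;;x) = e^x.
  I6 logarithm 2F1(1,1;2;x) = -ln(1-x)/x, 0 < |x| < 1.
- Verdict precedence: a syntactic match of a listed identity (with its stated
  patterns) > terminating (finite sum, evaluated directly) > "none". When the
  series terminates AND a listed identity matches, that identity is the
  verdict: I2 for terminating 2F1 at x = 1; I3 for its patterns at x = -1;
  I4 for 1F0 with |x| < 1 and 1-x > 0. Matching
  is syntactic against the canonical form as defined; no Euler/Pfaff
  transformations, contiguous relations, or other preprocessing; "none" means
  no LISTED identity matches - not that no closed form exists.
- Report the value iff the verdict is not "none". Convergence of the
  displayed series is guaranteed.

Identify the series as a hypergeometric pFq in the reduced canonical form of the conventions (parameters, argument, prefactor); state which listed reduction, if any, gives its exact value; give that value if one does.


With C = 2/3: the canonical form is 2F1(1, 1; 2; -7/9). Verdict at x = -7/9: logarithm (I6) matches (the logarithm: parameters (1,1;2), x = -7/9). Hence: (6/7) * ln(16/9).

First insight: x = (-7/9) and the product of the first k integers (prefactor 2/3) is k!.
Ratio: r(k) = (-7/9) * (k+1) (k+1) / [(k+2) (k+1)] - rational in k, leading ratio (-7/9); with t_0 = 2/3, classification follows.


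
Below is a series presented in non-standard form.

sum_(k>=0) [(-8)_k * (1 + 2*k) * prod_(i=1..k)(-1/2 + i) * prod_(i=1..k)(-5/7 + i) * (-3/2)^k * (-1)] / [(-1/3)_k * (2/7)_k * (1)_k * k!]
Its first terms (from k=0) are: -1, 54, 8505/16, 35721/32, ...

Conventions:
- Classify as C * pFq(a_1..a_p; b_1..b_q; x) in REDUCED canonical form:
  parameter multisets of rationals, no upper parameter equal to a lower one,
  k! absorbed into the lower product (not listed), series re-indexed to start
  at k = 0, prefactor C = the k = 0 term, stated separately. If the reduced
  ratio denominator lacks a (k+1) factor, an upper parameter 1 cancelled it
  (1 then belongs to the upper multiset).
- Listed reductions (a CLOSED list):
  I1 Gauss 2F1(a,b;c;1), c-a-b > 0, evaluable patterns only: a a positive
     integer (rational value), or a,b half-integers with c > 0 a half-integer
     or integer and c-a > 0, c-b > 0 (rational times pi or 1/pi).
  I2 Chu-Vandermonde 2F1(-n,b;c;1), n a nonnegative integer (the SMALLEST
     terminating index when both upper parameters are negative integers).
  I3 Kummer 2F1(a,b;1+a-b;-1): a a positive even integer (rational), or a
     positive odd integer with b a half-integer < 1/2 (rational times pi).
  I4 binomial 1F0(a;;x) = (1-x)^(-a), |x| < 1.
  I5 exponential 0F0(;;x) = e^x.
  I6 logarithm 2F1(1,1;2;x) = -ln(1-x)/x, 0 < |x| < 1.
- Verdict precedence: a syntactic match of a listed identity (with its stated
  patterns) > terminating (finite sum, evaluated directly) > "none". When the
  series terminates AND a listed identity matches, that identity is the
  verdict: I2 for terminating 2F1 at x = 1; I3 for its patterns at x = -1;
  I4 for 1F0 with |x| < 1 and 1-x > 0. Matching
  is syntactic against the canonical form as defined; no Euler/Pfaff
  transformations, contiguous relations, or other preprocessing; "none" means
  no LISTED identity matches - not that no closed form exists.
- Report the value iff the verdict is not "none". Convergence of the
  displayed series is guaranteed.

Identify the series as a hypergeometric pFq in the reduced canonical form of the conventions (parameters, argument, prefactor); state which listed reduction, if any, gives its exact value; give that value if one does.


At argument -3/2: a 2F2 with upper {-8, 3/2}, lower {-1/3, 1}, scaled by C = -1. Verdict: terminating - upper parameter -8 makes this a finite sum (last index 8), evaluated exactly. Exact value: 1892148600907781/638876385280.

First insight: with t_0 = -1, the running product (C = -1) telescopes to a rising factorial.
Step ratio: r(k) = (-3/2) * (k-8) (k+3/2) / [(k-1/3) (k+1) (k+1)] - rational in k, leading ratio (-3/2); with t_0 = -1, classification follows.


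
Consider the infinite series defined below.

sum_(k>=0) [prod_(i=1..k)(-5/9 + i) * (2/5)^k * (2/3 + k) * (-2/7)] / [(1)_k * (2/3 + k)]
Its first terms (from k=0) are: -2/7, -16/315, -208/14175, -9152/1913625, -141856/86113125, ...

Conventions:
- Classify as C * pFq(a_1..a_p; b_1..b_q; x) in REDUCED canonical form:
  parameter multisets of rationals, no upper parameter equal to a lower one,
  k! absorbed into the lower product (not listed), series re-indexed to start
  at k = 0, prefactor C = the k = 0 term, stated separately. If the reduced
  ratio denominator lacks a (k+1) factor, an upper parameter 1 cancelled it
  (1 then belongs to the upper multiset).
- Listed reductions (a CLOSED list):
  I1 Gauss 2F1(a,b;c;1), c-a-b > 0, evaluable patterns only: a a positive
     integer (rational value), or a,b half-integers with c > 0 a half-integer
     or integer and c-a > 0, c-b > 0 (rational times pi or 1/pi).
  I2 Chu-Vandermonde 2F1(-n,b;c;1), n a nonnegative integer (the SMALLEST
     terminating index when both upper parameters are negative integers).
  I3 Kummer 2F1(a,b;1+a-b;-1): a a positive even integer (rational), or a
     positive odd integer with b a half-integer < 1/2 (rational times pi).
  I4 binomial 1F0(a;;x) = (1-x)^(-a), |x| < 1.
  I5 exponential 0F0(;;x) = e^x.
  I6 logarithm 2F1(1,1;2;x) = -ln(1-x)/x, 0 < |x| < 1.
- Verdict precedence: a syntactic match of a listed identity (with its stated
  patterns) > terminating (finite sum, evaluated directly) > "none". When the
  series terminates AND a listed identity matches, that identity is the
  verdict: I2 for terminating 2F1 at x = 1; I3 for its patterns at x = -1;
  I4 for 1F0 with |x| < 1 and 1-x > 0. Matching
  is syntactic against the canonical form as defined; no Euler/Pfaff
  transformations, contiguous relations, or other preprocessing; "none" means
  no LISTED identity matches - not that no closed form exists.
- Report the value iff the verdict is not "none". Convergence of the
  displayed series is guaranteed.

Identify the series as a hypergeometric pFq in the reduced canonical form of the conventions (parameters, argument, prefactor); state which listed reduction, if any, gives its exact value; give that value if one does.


Canonical form: C = -2/7 times 1F0 with upper {4/9}, lower {-}, x = 2/5. Verdict: the binomial series (I4) matches (the 1F0 binomial series: exponent -4/9, x = 2/5). Hence: (-2/7) * (3/5)^(-4/9).

Key observation: from the first term -2/7: the running product (C = -2/7) telescopes to a rising factorial.
Adjacent-term ratio: r(k) = (2/5) * (k+4/9) / [(k+1)] - rational in k, leading ratio (2/5); with t_0 = -2/7, classification follows.


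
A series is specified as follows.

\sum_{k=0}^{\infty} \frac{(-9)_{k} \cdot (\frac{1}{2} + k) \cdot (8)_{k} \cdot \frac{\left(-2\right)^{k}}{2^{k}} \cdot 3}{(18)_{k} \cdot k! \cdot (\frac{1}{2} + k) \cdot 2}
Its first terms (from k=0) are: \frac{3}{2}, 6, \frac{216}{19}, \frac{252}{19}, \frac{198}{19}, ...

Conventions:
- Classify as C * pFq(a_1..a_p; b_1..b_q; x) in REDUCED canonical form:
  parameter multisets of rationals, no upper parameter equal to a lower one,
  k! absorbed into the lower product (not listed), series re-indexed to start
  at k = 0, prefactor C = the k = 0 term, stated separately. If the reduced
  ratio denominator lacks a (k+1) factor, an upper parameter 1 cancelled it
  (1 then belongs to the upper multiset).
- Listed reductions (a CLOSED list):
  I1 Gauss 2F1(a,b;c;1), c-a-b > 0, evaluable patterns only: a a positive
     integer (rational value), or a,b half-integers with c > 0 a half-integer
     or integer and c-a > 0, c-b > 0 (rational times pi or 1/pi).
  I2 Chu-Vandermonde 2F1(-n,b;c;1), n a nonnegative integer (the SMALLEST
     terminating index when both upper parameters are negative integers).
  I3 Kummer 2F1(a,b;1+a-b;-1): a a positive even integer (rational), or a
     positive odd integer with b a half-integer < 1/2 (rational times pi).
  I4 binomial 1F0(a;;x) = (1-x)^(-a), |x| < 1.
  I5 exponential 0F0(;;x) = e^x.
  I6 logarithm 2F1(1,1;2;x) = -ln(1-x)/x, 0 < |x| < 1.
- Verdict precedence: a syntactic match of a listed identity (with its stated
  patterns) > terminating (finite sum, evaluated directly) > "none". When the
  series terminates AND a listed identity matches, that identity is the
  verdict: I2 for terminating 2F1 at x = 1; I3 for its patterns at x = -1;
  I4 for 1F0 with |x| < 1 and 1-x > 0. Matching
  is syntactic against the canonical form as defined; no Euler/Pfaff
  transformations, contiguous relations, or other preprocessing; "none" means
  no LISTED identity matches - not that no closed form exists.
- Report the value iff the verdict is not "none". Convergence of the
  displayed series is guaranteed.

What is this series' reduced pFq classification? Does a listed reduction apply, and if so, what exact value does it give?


First insight: with t_0 = \frac{3}{2}, the two k-th powers (C = 3/2) combine into one argument.
Ratio: r(k) = -1 * (k-9) (k+8) / [(k+18) (k+1)] - rational in k. x = -1; t_0 = \frac{3}{2}; negate the roots.

With C = \frac{3}{2}: the canonical form is 2F1(-9, 8; 18; -1). Verdict: this is the Kummer evaluation I3 (x = -1; c = 18 equals 1+a-b for upper {-9, 8}: listed pattern). Sum: 51.


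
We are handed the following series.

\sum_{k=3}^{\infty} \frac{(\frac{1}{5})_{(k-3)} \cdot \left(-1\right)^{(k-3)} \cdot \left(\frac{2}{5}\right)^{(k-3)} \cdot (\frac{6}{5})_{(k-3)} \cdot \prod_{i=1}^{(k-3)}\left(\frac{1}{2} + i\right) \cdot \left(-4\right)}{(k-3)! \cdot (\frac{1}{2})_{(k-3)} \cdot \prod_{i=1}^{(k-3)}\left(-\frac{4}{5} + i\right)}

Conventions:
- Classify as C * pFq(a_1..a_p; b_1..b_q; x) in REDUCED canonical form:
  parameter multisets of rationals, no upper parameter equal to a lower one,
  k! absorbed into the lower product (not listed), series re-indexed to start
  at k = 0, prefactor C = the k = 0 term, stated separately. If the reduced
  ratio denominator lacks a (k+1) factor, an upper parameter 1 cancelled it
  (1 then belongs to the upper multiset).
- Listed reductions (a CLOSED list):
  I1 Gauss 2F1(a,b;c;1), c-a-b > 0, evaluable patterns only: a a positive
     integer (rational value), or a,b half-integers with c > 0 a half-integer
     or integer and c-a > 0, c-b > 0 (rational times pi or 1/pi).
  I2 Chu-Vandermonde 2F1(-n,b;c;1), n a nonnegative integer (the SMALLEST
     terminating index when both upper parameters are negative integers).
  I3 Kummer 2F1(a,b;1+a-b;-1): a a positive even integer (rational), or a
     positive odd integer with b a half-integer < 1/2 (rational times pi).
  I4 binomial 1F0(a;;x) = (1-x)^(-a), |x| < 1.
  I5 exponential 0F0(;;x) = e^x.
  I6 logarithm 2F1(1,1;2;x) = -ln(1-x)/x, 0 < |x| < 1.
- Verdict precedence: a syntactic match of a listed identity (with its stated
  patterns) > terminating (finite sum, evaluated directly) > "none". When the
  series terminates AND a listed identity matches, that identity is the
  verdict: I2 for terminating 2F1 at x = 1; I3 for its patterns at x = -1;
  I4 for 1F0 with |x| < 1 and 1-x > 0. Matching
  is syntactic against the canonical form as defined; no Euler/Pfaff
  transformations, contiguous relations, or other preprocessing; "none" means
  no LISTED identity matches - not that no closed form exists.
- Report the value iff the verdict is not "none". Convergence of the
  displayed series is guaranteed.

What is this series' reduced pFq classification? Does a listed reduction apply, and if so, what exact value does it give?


First insight: t_0 = -4 here, and the (-1)^k factor (C = -4, x = -2/5) folds into the argument's sign.
Consecutive-term ratio: r(k) = -\frac{2}{5} * (k+\frac{6}{5}) (k+\frac{3}{2}) / [(k+\frac{1}{2}) (k+1)] - rational; roots negated = parameters, x = -\frac{2}{5}, C = -4.

Prefactor -4, argument -\frac{2}{5}: 2F1 with upper {\frac{6}{5}, \frac{3}{2}} over lower {\frac{1}{2}}. Verdict: none. No listed pattern accepts 2F1(\frac{6}{5}, \frac{3}{2}; \frac{1}{2}; -\frac{2}{5}).


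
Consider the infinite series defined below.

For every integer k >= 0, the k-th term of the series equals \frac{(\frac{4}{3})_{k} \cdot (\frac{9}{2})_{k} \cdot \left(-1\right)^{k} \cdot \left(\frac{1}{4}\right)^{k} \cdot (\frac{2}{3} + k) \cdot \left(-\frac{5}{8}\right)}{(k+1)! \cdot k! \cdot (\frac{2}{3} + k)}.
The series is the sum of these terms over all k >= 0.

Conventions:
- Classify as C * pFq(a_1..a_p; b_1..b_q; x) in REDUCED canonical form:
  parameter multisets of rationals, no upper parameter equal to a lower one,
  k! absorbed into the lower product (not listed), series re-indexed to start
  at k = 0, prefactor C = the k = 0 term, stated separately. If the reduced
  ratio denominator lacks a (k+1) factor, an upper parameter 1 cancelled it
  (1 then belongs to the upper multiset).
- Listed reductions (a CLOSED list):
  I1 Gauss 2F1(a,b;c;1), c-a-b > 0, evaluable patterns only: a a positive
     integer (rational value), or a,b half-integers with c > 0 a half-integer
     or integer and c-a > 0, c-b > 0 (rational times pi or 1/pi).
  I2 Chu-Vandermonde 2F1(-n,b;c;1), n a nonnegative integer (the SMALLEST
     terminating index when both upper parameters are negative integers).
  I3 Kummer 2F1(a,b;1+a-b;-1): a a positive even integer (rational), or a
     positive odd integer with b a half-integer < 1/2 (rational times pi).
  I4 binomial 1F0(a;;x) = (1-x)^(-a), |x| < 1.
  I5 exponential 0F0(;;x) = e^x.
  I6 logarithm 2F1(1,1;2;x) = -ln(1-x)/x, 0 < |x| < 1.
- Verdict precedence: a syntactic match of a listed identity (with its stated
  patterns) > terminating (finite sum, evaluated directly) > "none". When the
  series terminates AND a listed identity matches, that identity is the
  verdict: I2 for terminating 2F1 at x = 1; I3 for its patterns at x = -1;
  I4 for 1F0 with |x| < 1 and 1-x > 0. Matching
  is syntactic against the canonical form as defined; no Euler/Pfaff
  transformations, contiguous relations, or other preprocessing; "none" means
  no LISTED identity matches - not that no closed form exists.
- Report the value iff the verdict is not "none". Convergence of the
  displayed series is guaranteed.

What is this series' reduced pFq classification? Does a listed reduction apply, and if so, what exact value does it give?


x = -\frac{1}{4} here; the reduced form reads 2F1, upper {\frac{4}{3}, \frac{9}{2}}, lower {2}, C = -\frac{5}{8}. Verdict: none - this 2F1 at x = -\frac{1}{4} matches no listed pattern, and upper {\frac{4}{3}, \frac{9}{2}} holds no stopper.

Key step: t_0 = -\frac{5}{8} here, and k + 2/3 divides numerator and denominator alike; C = -5/8 after cancelling.
Consecutive-term ratio: r(k) = -\frac{1}{4} * (k+\frac{4}{3}) (k+\frac{9}{2}) / [(k+2) (k+1)] ; factor over Q: parameters, x = -\frac{1}{4}, and C = -\frac{5}{8}.
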